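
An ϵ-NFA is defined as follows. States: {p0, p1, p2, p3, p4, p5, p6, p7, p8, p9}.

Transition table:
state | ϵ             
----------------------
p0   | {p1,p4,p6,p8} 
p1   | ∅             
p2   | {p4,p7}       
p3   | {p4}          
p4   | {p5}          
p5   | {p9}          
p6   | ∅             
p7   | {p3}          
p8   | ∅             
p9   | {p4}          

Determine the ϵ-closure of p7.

{p3, p4, p5, p7, p9}

Start with {p7}.
From p7 via ϵ: add p3.
From p3 via ϵ: add p4.
From p4 via ϵ: add p5.
From p5 via ϵ: add p9.
No new states can be added; the closed set is {p3, p4, p5, p7, p9}.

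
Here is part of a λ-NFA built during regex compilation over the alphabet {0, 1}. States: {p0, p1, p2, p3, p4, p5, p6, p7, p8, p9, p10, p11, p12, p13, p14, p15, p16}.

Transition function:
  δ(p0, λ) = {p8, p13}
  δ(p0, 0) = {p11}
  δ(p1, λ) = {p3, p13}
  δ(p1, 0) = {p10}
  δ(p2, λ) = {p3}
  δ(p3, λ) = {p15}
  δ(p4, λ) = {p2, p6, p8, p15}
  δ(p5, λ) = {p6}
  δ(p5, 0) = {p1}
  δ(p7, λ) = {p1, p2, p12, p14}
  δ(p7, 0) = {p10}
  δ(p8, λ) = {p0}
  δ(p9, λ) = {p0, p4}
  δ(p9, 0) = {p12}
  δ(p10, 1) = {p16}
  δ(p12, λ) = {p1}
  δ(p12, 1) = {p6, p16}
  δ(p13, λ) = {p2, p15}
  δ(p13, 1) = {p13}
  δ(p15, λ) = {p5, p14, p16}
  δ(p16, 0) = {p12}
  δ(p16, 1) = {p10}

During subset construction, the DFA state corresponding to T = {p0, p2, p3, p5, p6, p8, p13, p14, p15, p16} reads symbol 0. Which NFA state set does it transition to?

p0 on 0 → {p11}.
p5 on 0 → {p1}.
p16 on 0 → {p12}.
No 0-transition from p2, p3, p6, p8, p13, p14, p15.
Union after reading 0: {p1, p11, p12}.
Now take the λ-closure:
From p1 via λ: add p3, p13.
From p3 via λ: add p15.
From p13 via λ: add p2.
From p15 via λ: add p5, p14, p16.
From p5 via λ: add p6.
No new states can be added; the closed set is {p1, p2, p3, p5, p6, p11, p12, p13, p14, p15, p16}.

{p1, p2, p3, p5, p6, p11, p12, p13, p14, p15, p16}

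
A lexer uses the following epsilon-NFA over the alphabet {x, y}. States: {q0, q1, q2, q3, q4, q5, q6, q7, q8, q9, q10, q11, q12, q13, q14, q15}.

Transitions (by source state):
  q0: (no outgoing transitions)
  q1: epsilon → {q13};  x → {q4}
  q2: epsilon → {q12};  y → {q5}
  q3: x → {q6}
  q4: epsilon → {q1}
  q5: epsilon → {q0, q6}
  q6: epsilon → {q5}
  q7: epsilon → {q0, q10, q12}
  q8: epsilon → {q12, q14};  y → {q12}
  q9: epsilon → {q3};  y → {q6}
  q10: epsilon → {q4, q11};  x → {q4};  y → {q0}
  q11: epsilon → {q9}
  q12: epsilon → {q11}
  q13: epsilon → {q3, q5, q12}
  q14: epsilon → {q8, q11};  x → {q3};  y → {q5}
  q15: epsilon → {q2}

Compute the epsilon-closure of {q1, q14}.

Start with {q1, q14}.
From q1 via epsilon: add q13.
From q14 via epsilon: add q8, q11.
From q8 via epsilon: add q12.
From q11 via epsilon: add q9.
From q13 via epsilon: add q3, q5.
From q5 via epsilon: add q0, q6.
No new states can be added; the closed set is {q0, q1, q3, q5, q6, q8, q9, q11, q12, q13, q14}.

{q0, q1, q3, q5, q6, q8, q9, q11, q12, q13, q14}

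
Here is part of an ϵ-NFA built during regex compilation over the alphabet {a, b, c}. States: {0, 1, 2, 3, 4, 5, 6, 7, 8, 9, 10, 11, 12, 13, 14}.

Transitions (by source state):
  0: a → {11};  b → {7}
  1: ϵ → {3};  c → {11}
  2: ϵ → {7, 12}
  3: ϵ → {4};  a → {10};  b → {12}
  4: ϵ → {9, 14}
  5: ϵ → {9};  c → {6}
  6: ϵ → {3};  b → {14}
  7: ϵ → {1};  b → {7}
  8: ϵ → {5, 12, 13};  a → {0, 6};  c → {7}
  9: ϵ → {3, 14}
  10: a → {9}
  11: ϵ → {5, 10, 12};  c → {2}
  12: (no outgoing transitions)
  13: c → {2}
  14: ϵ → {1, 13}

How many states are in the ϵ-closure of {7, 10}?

Start with {7, 10}.
From 7 via ϵ: add 1.
From 1 via ϵ: add 3.
From 3 via ϵ: add 4.
From 4 via ϵ: add 9, 14.
From 14 via ϵ: add 13.
ϵ-closure = {1, 3, 4, 7, 9, 10, 13, 14}, which has 8 states.

8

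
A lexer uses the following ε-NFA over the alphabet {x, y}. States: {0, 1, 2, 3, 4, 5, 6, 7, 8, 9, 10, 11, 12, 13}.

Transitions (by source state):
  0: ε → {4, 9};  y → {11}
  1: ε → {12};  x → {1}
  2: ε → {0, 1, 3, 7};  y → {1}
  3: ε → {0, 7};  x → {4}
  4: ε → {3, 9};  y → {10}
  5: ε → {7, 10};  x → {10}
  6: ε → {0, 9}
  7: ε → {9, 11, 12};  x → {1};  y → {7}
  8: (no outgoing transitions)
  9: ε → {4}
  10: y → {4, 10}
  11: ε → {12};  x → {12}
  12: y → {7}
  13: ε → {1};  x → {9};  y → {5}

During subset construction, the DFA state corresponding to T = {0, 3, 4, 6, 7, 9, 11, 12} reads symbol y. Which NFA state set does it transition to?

{0, 3, 4, 7, 9, 10, 11, 12}

0 on y → {11}.
4 on y → {10}.
7 on y → {7}.
12 on y → {7}.
No y-transition from 3, 6, 9, 11.
Union after reading y: {7, 10, 11}.
Now take the ε-closure:
From 7 via ε: add 9, 12.
From 9 via ε: add 4.
From 4 via ε: add 3.
From 3 via ε: add 0.
No new states can be added; the closed set is {0, 3, 4, 7, 9, 10, 11, 12}.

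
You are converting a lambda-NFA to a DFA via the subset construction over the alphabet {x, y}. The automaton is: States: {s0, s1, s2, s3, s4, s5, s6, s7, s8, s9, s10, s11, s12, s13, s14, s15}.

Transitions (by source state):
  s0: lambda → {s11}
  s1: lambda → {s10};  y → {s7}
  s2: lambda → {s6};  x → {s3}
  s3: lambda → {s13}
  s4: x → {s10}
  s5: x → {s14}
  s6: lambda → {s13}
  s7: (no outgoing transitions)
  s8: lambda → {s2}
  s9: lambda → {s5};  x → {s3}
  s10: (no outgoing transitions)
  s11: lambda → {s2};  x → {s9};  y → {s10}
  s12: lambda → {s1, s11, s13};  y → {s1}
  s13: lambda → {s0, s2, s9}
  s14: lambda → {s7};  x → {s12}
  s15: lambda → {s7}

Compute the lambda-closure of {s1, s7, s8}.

Start with {s1, s7, s8}.
From s1 via lambda: add s10.
From s8 via lambda: add s2.
From s2 via lambda: add s6.
From s6 via lambda: add s13.
From s13 via lambda: add s0, s9.
From s0 via lambda: add s11.
From s9 via lambda: add s5.
No new states can be added; the closed set is {s0, s1, s2, s5, s6, s7, s8, s9, s10, s11, s13}.

{s0, s1, s2, s5, s6, s7, s8, s9, s10, s11, s13}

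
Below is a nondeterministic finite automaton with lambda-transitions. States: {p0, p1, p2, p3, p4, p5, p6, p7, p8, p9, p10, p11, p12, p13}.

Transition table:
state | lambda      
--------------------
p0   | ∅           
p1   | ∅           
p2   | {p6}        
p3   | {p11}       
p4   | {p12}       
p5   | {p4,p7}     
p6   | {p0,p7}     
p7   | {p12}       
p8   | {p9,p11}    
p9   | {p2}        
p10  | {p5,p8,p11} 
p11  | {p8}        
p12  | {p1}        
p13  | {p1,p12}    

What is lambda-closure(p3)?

{p0, p1, p2, p3, p6, p7, p8, p9, p11, p12}

Start with {p3}.
From p3 via lambda: add p11.
From p11 via lambda: add p8.
From p8 via lambda: add p9.
From p9 via lambda: add p2.
From p2 via lambda: add p6.
From p6 via lambda: add p0, p7.
From p7 via lambda: add p12.
From p12 via lambda: add p1.
No new states can be added; the closed set is {p0, p1, p2, p3, p6, p7, p8, p9, p11, p12}.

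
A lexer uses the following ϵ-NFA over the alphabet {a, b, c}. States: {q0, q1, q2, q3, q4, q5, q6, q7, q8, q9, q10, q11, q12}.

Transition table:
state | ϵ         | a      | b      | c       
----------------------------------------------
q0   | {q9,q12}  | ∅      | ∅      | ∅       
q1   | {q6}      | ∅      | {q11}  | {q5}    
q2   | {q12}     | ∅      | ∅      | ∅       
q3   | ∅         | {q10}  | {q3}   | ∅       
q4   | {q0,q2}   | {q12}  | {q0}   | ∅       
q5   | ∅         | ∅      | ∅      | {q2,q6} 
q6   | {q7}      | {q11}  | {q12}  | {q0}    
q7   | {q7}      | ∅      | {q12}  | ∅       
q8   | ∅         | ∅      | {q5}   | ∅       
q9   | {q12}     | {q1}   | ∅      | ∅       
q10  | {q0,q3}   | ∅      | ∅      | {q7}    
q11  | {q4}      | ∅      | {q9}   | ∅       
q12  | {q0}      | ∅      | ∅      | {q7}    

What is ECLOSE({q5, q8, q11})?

{q0, q2, q4, q5, q8, q9, q11, q12}

Start with {q5, q8, q11}.
From q11 via ϵ: add q4.
From q4 via ϵ: add q0, q2.
From q0 via ϵ: add q9, q12.
No new states can be added; the closed set is {q0, q2, q4, q5, q8, q9, q11, q12}.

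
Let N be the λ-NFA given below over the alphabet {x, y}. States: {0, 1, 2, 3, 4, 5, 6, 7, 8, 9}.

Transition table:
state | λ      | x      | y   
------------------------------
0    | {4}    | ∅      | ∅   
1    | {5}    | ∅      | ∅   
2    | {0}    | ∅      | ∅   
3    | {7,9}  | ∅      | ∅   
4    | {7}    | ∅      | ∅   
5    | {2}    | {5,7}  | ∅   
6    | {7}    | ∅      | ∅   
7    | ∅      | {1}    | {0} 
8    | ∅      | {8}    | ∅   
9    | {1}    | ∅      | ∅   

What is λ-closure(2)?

{0, 2, 4, 7}

Start with {2}.
From 2 via λ: add 0.
From 0 via λ: add 4.
From 4 via λ: add 7.
No new states can be added; the closed set is {0, 2, 4, 7}.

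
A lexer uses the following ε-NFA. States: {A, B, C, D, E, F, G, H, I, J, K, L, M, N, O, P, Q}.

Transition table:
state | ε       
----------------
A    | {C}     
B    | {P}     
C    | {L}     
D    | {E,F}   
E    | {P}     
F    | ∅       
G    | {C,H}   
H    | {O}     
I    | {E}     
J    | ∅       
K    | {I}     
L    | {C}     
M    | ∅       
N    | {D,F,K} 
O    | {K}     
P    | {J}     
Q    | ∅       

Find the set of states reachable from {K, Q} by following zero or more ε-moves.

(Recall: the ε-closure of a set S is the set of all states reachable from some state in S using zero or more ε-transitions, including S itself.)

{E, I, J, K, P, Q}

Start with {K, Q}.
From K via ε: add I.
From I via ε: add E.
From E via ε: add P.
From P via ε: add J.
No new states can be added; the closed set is {E, I, J, K, P, Q}.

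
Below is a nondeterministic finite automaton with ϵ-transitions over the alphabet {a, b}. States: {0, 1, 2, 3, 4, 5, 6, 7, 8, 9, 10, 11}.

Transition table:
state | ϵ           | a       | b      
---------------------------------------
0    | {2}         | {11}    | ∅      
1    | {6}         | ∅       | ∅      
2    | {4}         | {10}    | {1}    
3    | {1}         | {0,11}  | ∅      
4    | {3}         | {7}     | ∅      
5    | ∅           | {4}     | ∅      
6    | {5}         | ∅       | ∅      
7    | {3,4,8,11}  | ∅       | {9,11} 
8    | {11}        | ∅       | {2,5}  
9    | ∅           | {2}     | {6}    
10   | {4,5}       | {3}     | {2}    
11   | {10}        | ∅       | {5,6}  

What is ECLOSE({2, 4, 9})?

Start with {2, 4, 9}.
From 4 via ϵ: add 3.
From 3 via ϵ: add 1.
From 1 via ϵ: add 6.
From 6 via ϵ: add 5.
No new states can be added; the closed set is {1, 2, 3, 4, 5, 6, 9}.

{1, 2, 3, 4, 5, 6, 9}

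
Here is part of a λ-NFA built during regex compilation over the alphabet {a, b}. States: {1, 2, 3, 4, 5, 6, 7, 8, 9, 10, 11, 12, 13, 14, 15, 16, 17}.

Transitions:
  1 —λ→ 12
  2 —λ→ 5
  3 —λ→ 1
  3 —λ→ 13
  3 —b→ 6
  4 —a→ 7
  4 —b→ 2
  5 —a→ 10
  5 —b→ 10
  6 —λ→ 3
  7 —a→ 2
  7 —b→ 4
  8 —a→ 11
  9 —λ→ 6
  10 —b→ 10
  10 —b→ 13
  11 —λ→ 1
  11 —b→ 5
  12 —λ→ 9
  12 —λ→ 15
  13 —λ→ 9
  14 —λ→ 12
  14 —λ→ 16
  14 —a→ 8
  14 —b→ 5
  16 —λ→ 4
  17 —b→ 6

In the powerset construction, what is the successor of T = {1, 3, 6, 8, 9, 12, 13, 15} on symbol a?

{1, 3, 6, 9, 11, 12, 13, 15}

8 on a → {11}.
No a-transition from 1, 3, 6, 9, 12, 13, 15.
Union after reading a: {11}.
Now take the λ-closure:
From 11 via λ: add 1.
From 1 via λ: add 12.
From 12 via λ: add 9, 15.
From 9 via λ: add 6.
From 6 via λ: add 3.
From 3 via λ: add 13.
No new states can be added; the closed set is {1, 3, 6, 9, 11, 12, 13, 15}.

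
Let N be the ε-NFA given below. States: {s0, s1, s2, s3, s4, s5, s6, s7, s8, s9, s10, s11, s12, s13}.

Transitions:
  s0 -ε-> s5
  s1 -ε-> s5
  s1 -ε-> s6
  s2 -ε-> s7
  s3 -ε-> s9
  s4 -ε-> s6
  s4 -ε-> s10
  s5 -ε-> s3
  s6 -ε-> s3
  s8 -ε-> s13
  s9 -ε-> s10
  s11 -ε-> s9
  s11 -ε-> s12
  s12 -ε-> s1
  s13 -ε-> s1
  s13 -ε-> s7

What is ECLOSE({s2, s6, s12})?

Start with {s2, s6, s12}.
From s2 via ε: add s7.
From s6 via ε: add s3.
From s12 via ε: add s1.
From s1 via ε: add s5.
From s3 via ε: add s9.
From s9 via ε: add s10.
No new states can be added; the closed set is {s1, s2, s3, s5, s6, s7, s9, s10, s12}.

{s1, s2, s3, s5, s6, s7, s9, s10, s12}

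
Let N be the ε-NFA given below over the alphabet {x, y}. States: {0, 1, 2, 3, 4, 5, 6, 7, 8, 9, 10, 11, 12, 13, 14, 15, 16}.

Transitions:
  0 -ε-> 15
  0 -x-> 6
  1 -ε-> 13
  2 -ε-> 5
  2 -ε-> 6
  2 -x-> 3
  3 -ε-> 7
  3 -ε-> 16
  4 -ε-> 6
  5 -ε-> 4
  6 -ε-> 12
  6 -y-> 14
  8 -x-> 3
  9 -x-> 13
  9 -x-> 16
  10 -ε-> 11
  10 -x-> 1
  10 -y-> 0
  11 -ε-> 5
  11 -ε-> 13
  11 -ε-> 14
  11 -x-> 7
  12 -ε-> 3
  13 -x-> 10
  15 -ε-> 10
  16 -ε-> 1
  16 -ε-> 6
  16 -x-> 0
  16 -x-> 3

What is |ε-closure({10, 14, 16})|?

12

Start with {10, 14, 16}.
From 10 via ε: add 11.
From 16 via ε: add 1, 6.
From 1 via ε: add 13.
From 6 via ε: add 12.
From 11 via ε: add 5.
From 5 via ε: add 4.
From 12 via ε: add 3.
From 3 via ε: add 7.
ε-closure = {1, 3, 4, 5, 6, 7, 10, 11, 12, 13, 14, 16}, which has 12 states.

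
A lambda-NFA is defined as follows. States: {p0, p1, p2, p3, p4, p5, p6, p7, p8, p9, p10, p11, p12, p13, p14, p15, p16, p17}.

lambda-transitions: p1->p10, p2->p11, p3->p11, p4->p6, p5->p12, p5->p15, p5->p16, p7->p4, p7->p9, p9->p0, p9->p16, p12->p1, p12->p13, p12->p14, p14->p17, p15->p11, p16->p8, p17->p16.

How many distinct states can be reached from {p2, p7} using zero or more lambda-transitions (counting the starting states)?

Start with {p2, p7}.
From p2 via lambda: add p11.
From p7 via lambda: add p4, p9.
From p4 via lambda: add p6.
From p9 via lambda: add p0, p16.
From p16 via lambda: add p8.
lambda-closure = {p0, p2, p4, p6, p7, p8, p9, p11, p16}, which has 9 states.

9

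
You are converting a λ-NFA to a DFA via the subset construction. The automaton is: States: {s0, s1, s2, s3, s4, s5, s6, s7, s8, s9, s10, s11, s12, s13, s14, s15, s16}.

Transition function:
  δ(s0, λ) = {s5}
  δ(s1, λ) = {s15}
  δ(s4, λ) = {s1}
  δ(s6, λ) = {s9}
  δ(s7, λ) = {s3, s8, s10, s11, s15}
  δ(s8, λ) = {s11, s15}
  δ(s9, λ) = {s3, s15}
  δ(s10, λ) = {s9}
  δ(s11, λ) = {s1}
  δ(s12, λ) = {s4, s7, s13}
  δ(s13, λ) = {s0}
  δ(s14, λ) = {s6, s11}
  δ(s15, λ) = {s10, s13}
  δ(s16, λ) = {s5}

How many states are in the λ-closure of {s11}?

9

Start with {s11}.
From s11 via λ: add s1.
From s1 via λ: add s15.
From s15 via λ: add s10, s13.
From s10 via λ: add s9.
From s13 via λ: add s0.
From s0 via λ: add s5.
From s9 via λ: add s3.
λ-closure = {s0, s1, s3, s5, s9, s10, s11, s13, s15}, which has 9 states.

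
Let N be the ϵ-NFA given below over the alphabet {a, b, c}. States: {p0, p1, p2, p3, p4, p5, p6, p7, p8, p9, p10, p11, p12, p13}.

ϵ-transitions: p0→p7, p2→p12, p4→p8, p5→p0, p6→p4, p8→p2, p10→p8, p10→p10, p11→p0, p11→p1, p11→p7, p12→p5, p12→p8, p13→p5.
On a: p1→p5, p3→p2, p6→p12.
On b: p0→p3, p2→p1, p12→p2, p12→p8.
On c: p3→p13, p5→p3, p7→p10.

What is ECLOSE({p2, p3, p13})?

Start with {p2, p3, p13}.
From p2 via ϵ: add p12.
From p13 via ϵ: add p5.
From p5 via ϵ: add p0.
From p12 via ϵ: add p8.
From p0 via ϵ: add p7.
No new states can be added; the closed set is {p0, p2, p3, p5, p7, p8, p12, p13}.

{p0, p2, p3, p5, p7, p8, p12, p13}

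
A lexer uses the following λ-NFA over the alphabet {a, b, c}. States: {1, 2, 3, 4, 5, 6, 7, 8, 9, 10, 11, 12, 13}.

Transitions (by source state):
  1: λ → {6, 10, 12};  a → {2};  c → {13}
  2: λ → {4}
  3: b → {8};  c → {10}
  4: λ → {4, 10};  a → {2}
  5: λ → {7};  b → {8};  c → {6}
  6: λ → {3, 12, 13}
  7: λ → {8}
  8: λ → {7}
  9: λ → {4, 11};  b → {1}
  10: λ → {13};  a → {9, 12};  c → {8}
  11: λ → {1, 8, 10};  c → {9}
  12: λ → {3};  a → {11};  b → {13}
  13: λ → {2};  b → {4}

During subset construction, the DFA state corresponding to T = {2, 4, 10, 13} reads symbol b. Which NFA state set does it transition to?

13 on b → {4}.
No b-transition from 2, 4, 10.
Union after reading b: {4}.
Now take the λ-closure:
From 4 via λ: add 10.
From 10 via λ: add 13.
From 13 via λ: add 2.
No new states can be added; the closed set is {2, 4, 10, 13}.

{2, 4, 10, 13}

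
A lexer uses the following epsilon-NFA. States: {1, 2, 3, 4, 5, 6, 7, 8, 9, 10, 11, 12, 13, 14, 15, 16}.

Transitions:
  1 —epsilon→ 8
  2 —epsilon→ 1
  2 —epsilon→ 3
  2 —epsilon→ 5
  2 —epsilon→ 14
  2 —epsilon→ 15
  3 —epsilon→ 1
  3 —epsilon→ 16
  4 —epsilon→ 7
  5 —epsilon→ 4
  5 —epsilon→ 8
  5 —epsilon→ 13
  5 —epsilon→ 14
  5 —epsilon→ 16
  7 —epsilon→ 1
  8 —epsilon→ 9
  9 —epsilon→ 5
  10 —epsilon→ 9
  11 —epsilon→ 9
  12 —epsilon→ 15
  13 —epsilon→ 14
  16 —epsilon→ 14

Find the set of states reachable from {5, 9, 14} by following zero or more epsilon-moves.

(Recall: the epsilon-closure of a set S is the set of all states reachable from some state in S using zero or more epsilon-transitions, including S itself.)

Start with {5, 9, 14}.
From 5 via epsilon: add 4, 8, 13, 16.
From 4 via epsilon: add 7.
From 7 via epsilon: add 1.
No new states can be added; the closed set is {1, 4, 5, 7, 8, 9, 13, 14, 16}.

{1, 4, 5, 7, 8, 9, 13, 14, 16}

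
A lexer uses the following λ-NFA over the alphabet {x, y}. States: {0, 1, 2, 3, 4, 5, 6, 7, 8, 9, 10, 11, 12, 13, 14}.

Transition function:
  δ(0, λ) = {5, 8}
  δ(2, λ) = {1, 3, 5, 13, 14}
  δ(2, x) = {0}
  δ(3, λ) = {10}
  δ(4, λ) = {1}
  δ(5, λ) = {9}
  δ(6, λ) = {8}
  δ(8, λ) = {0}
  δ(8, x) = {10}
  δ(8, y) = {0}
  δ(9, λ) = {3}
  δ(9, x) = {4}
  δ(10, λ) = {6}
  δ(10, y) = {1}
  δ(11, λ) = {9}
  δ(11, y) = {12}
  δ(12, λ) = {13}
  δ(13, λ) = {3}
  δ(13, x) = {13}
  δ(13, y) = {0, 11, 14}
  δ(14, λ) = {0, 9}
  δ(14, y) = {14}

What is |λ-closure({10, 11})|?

Start with {10, 11}.
From 10 via λ: add 6.
From 11 via λ: add 9.
From 6 via λ: add 8.
From 9 via λ: add 3.
From 8 via λ: add 0.
From 0 via λ: add 5.
λ-closure = {0, 3, 5, 6, 8, 9, 10, 11}, which has 8 states.

8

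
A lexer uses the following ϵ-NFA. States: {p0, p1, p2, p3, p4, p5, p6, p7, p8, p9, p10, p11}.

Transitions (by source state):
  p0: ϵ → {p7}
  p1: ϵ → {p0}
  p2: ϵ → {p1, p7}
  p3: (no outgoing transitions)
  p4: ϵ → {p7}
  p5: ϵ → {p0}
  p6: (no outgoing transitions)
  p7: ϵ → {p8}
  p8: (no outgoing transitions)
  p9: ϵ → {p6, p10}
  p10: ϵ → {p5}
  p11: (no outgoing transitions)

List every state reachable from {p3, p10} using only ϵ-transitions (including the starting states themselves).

{p0, p3, p5, p7, p8, p10}

Start with {p3, p10}.
From p10 via ϵ: add p5.
From p5 via ϵ: add p0.
From p0 via ϵ: add p7.
From p7 via ϵ: add p8.
No new states can be added; the closed set is {p0, p3, p5, p7, p8, p10}.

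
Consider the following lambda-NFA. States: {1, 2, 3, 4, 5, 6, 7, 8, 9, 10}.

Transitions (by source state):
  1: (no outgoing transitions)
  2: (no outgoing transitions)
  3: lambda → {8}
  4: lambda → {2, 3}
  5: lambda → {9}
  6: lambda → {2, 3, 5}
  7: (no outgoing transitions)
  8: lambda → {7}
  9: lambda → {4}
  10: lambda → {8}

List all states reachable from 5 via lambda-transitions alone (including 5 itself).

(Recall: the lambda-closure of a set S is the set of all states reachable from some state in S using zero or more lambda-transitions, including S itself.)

Start with {5}.
From 5 via lambda: add 9.
From 9 via lambda: add 4.
From 4 via lambda: add 2, 3.
From 3 via lambda: add 8.
From 8 via lambda: add 7.
No new states can be added; the closed set is {2, 3, 4, 5, 7, 8, 9}.

{2, 3, 4, 5, 7, 8, 9}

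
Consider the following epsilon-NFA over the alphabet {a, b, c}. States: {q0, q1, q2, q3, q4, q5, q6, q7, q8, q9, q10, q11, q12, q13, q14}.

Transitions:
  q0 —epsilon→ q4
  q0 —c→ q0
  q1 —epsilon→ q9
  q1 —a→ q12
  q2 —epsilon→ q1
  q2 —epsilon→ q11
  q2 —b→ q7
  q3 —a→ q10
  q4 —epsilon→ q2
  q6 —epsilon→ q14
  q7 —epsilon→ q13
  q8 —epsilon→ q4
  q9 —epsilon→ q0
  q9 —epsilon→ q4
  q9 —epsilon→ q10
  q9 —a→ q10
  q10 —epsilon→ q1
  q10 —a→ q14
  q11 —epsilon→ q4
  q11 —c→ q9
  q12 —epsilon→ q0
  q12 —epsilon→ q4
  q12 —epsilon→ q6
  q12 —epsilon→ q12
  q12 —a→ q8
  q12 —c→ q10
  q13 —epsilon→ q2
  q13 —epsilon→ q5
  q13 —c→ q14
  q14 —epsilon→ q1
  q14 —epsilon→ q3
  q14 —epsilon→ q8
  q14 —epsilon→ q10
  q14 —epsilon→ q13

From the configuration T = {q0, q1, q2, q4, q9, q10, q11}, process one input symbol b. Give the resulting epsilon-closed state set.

q2 on b → {q7}.
No b-transition from q0, q1, q4, q9, q10, q11.
Union after reading b: {q7}.
Now take the epsilon-closure:
From q7 via epsilon: add q13.
From q13 via epsilon: add q2, q5.
From q2 via epsilon: add q1, q11.
From q1 via epsilon: add q9.
From q11 via epsilon: add q4.
From q9 via epsilon: add q0, q10.
No new states can be added; the closed set is {q0, q1, q2, q4, q5, q7, q9, q10, q11, q13}.

{q0, q1, q2, q4, q5, q7, q9, q10, q11, q13}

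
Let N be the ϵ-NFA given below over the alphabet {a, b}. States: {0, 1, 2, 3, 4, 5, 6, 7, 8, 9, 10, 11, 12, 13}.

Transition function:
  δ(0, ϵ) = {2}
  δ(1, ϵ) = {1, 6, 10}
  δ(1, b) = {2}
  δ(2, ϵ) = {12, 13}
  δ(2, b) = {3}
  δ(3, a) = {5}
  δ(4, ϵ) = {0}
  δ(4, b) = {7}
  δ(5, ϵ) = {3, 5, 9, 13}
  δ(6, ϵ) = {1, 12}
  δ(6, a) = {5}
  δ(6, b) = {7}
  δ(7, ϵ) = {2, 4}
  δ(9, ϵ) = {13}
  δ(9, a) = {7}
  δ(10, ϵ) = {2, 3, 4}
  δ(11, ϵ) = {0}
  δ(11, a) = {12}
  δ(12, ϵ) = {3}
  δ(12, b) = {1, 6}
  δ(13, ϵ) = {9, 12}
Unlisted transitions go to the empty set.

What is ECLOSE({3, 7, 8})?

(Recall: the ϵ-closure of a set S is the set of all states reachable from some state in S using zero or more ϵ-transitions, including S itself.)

{0, 2, 3, 4, 7, 8, 9, 12, 13}

Start with {3, 7, 8}.
From 7 via ϵ: add 2, 4.
From 2 via ϵ: add 12, 13.
From 4 via ϵ: add 0.
From 13 via ϵ: add 9.
No new states can be added; the closed set is {0, 2, 3, 4, 7, 8, 9, 12, 13}.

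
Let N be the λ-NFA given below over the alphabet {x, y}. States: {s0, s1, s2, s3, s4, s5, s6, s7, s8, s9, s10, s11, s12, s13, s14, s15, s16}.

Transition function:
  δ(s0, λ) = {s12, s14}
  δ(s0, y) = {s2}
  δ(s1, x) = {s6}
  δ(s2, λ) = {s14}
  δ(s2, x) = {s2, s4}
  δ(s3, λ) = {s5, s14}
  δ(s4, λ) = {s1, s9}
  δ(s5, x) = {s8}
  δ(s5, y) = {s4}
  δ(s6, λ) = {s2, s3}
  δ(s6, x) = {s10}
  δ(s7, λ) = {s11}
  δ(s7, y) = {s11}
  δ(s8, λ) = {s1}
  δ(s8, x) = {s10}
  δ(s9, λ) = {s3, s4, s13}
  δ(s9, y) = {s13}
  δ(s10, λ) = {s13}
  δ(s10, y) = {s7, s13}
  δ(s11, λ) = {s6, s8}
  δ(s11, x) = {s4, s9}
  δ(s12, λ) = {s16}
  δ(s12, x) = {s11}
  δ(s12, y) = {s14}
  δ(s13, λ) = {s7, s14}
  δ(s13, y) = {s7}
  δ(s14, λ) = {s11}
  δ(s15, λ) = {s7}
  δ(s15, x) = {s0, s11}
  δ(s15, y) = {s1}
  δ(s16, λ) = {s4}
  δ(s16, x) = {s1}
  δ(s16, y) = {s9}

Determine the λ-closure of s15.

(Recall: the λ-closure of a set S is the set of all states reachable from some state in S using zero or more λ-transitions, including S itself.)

Start with {s15}.
From s15 via λ: add s7.
From s7 via λ: add s11.
From s11 via λ: add s6, s8.
From s6 via λ: add s2, s3.
From s8 via λ: add s1.
From s2 via λ: add s14.
From s3 via λ: add s5.
No new states can be added; the closed set is {s1, s2, s3, s5, s6, s7, s8, s11, s14, s15}.

{s1, s2, s3, s5, s6, s7, s8, s11, s14, s15}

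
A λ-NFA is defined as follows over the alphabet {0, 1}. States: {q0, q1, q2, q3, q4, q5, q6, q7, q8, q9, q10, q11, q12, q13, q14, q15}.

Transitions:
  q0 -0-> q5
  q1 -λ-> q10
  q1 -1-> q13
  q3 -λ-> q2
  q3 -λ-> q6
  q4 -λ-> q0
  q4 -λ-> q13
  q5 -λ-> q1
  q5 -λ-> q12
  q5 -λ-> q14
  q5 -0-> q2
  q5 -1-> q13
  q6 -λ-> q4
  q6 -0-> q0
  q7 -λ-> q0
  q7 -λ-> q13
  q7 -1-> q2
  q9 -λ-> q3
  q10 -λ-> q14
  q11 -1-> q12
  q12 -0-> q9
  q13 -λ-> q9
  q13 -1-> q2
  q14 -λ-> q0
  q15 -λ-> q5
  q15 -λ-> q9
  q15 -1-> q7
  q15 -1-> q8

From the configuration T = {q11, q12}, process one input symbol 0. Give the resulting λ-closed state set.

{q0, q2, q3, q4, q6, q9, q13}

q12 on 0 → {q9}.
No 0-transition from q11.
Union after reading 0: {q9}.
Now take the λ-closure:
From q9 via λ: add q3.
From q3 via λ: add q2, q6.
From q6 via λ: add q4.
From q4 via λ: add q0, q13.
No new states can be added; the closed set is {q0, q2, q3, q4, q6, q9, q13}.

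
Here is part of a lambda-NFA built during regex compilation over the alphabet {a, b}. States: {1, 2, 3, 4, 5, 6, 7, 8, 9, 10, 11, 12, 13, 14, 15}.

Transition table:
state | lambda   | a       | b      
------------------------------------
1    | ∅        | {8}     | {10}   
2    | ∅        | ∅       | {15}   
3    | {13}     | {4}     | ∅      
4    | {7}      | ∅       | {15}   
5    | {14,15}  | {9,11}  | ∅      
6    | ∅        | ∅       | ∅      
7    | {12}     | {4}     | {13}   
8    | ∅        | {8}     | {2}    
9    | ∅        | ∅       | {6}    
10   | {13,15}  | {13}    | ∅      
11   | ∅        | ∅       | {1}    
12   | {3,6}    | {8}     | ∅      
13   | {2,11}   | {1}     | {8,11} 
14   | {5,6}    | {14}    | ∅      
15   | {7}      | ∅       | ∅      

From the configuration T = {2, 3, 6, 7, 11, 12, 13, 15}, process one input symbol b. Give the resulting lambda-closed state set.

2 on b → {15}.
7 on b → {13}.
11 on b → {1}.
13 on b → {8, 11}.
No b-transition from 3, 6, 12, 15.
Union after reading b: {1, 8, 11, 13, 15}.
Now take the lambda-closure:
From 13 via lambda: add 2.
From 15 via lambda: add 7.
From 7 via lambda: add 12.
From 12 via lambda: add 3, 6.
No new states can be added; the closed set is {1, 2, 3, 6, 7, 8, 11, 12, 13, 15}.

{1, 2, 3, 6, 7, 8, 11, 12, 13, 15}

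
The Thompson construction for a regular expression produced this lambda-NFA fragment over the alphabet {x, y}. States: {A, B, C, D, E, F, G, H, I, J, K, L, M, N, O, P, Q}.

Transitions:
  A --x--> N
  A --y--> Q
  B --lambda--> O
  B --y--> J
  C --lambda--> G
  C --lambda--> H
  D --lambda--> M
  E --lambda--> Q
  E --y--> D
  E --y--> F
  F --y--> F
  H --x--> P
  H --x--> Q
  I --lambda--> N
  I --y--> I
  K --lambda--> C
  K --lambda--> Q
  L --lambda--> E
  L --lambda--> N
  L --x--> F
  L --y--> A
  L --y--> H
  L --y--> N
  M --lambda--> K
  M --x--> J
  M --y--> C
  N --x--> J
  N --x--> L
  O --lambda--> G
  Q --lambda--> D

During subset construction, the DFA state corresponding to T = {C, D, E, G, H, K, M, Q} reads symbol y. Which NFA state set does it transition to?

{C, D, F, G, H, K, M, Q}

E on y → {D, F}.
M on y → {C}.
No y-transition from C, D, G, H, K, Q.
Union after reading y: {C, D, F}.
Now take the lambda-closure:
From C via lambda: add G, H.
From D via lambda: add M.
From M via lambda: add K.
From K via lambda: add Q.
No new states can be added; the closed set is {C, D, F, G, H, K, M, Q}.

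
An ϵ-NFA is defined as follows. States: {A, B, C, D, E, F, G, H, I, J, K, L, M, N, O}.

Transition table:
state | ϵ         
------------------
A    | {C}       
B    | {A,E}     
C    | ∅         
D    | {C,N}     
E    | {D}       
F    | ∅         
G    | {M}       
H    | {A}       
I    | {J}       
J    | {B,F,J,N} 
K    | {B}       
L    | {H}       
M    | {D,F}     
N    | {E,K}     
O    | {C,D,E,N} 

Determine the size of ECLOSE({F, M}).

9

Start with {F, M}.
From M via ϵ: add D.
From D via ϵ: add C, N.
From N via ϵ: add E, K.
From K via ϵ: add B.
From B via ϵ: add A.
ϵ-closure = {A, B, C, D, E, F, K, M, N}, which has 9 states.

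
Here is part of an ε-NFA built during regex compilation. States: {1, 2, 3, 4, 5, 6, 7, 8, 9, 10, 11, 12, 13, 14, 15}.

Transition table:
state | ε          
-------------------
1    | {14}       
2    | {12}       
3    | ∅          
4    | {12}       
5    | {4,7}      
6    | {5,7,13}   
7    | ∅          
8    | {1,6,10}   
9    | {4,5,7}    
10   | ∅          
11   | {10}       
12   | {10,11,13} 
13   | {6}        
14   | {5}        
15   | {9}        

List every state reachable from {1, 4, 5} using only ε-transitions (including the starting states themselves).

Start with {1, 4, 5}.
From 1 via ε: add 14.
From 4 via ε: add 12.
From 5 via ε: add 7.
From 12 via ε: add 10, 11, 13.
From 13 via ε: add 6.
No new states can be added; the closed set is {1, 4, 5, 6, 7, 10, 11, 12, 13, 14}.

{1, 4, 5, 6, 7, 10, 11, 12, 13, 14}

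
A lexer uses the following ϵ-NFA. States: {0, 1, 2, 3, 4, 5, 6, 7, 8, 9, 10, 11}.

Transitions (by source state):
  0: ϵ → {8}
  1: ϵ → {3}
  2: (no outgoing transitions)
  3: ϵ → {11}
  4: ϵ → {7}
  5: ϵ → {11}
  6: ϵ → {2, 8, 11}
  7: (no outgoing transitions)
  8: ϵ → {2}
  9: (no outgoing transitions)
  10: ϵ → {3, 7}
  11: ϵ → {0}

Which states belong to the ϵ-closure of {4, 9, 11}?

Start with {4, 9, 11}.
From 4 via ϵ: add 7.
From 11 via ϵ: add 0.
From 0 via ϵ: add 8.
From 8 via ϵ: add 2.
No new states can be added; the closed set is {0, 2, 4, 7, 8, 9, 11}.

{0, 2, 4, 7, 8, 9, 11}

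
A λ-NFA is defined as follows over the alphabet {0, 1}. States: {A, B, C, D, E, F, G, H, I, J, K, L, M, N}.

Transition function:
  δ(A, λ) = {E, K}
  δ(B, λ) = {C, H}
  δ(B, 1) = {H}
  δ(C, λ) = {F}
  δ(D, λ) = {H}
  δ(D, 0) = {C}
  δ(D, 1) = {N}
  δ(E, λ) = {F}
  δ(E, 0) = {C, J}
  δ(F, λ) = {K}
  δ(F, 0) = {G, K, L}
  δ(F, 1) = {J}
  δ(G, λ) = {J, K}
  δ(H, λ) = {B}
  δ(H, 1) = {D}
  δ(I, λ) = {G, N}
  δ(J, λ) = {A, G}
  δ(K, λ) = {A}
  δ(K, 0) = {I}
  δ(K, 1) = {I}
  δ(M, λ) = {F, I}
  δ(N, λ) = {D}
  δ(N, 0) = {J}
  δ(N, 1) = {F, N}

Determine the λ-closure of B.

Start with {B}.
From B via λ: add C, H.
From C via λ: add F.
From F via λ: add K.
From K via λ: add A.
From A via λ: add E.
No new states can be added; the closed set is {A, B, C, E, F, H, K}.

{A, B, C, E, F, H, K}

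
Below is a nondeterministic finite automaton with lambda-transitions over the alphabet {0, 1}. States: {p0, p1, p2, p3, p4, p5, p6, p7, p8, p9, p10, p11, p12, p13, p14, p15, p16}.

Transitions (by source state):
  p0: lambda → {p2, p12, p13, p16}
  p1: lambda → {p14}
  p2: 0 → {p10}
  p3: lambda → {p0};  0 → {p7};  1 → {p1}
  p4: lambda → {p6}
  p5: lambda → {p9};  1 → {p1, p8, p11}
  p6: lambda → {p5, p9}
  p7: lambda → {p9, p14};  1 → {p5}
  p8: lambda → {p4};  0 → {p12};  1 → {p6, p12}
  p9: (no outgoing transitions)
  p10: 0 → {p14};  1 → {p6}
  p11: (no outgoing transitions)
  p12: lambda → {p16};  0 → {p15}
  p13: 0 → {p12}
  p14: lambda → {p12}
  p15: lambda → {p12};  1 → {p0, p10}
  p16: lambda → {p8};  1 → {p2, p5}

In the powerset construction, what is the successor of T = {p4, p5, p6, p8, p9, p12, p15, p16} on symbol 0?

p8 on 0 → {p12}.
p12 on 0 → {p15}.
No 0-transition from p4, p5, p6, p9, p15, p16.
Union after reading 0: {p12, p15}.
Now take the lambda-closure:
From p12 via lambda: add p16.
From p16 via lambda: add p8.
From p8 via lambda: add p4.
From p4 via lambda: add p6.
From p6 via lambda: add p5, p9.
No new states can be added; the closed set is {p4, p5, p6, p8, p9, p12, p15, p16}.

{p4, p5, p6, p8, p9, p12, p15, p16}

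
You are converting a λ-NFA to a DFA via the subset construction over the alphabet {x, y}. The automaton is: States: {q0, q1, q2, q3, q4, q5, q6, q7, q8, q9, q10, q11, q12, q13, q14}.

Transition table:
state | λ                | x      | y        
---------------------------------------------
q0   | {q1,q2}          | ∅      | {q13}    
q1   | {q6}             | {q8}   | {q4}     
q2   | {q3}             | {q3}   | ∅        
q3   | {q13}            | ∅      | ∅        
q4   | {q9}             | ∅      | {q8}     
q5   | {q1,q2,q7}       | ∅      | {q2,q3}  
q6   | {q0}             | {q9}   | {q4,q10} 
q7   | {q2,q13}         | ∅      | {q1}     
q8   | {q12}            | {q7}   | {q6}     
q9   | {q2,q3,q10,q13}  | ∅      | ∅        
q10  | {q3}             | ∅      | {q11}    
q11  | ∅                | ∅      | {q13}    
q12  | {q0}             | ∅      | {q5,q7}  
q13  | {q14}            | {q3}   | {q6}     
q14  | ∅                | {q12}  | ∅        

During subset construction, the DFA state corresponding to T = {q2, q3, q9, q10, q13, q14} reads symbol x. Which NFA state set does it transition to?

{q0, q1, q2, q3, q6, q12, q13, q14}

q2 on x → {q3}.
q13 on x → {q3}.
q14 on x → {q12}.
No x-transition from q3, q9, q10.
Union after reading x: {q3, q12}.
Now take the λ-closure:
From q3 via λ: add q13.
From q12 via λ: add q0.
From q0 via λ: add q1, q2.
From q13 via λ: add q14.
From q1 via λ: add q6.
No new states can be added; the closed set is {q0, q1, q2, q3, q6, q12, q13, q14}.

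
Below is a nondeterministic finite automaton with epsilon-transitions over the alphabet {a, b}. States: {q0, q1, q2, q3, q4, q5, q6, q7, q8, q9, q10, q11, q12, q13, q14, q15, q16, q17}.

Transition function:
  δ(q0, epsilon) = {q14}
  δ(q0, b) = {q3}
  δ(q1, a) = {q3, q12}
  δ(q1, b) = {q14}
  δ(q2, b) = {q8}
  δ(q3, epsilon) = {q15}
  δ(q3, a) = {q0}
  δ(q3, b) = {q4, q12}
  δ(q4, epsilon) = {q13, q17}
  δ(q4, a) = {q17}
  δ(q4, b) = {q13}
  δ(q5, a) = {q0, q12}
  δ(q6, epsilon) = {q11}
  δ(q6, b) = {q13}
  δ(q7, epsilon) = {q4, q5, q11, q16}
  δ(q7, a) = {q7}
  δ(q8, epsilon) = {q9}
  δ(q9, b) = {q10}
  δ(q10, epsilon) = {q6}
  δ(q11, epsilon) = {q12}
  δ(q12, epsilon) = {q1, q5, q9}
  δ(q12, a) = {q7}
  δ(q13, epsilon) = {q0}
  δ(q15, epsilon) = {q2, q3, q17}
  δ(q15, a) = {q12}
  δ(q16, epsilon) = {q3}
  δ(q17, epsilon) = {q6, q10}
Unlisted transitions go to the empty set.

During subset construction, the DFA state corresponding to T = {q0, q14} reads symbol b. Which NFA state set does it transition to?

q0 on b → {q3}.
No b-transition from q14.
Union after reading b: {q3}.
Now take the epsilon-closure:
From q3 via epsilon: add q15.
From q15 via epsilon: add q2, q17.
From q17 via epsilon: add q6, q10.
From q6 via epsilon: add q11.
From q11 via epsilon: add q12.
From q12 via epsilon: add q1, q5, q9.
No new states can be added; the closed set is {q1, q2, q3, q5, q6, q9, q10, q11, q12, q15, q17}.

{q1, q2, q3, q5, q6, q9, q10, q11, q12, q15, q17}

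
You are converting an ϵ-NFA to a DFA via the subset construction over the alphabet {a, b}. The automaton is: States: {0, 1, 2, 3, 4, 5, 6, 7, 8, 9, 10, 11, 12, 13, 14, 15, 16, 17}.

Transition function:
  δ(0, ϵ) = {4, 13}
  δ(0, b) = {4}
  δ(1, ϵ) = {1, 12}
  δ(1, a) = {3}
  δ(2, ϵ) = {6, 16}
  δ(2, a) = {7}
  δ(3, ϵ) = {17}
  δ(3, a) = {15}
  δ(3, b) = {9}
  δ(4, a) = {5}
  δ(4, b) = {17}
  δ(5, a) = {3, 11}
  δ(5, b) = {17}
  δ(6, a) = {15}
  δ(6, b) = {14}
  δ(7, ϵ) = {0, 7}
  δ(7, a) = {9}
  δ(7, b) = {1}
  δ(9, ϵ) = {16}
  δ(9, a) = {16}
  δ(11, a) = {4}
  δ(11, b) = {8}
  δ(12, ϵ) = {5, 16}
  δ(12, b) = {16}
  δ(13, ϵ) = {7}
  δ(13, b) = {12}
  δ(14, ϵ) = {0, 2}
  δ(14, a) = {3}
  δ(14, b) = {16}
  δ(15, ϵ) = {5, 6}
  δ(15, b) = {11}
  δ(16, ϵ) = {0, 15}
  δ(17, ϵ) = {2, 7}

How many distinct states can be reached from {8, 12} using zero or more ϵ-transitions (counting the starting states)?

10

Start with {8, 12}.
From 12 via ϵ: add 5, 16.
From 16 via ϵ: add 0, 15.
From 0 via ϵ: add 4, 13.
From 15 via ϵ: add 6.
From 13 via ϵ: add 7.
ϵ-closure = {0, 4, 5, 6, 7, 8, 12, 13, 15, 16}, which has 10 states.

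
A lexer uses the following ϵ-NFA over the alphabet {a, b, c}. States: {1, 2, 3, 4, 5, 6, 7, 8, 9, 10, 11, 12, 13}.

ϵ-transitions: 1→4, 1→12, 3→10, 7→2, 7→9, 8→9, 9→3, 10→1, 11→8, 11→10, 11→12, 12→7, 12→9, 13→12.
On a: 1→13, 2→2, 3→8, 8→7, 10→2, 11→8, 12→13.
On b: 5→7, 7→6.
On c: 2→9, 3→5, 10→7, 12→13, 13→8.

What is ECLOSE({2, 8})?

{1, 2, 3, 4, 7, 8, 9, 10, 12}

Start with {2, 8}.
From 8 via ϵ: add 9.
From 9 via ϵ: add 3.
From 3 via ϵ: add 10.
From 10 via ϵ: add 1.
From 1 via ϵ: add 4, 12.
From 12 via ϵ: add 7.
No new states can be added; the closed set is {1, 2, 3, 4, 7, 8, 9, 10, 12}.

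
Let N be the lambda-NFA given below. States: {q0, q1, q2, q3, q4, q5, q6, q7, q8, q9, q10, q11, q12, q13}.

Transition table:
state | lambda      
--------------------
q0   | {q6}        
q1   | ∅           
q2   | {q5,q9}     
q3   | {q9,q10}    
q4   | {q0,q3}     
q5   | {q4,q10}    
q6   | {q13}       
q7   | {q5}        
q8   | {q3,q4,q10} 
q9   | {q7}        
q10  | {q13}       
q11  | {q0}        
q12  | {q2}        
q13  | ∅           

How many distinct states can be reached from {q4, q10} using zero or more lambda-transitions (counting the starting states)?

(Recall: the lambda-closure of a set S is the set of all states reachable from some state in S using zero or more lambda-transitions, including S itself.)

9

Start with {q4, q10}.
From q4 via lambda: add q0, q3.
From q10 via lambda: add q13.
From q0 via lambda: add q6.
From q3 via lambda: add q9.
From q9 via lambda: add q7.
From q7 via lambda: add q5.
lambda-closure = {q0, q3, q4, q5, q6, q7, q9, q10, q13}, which has 9 states.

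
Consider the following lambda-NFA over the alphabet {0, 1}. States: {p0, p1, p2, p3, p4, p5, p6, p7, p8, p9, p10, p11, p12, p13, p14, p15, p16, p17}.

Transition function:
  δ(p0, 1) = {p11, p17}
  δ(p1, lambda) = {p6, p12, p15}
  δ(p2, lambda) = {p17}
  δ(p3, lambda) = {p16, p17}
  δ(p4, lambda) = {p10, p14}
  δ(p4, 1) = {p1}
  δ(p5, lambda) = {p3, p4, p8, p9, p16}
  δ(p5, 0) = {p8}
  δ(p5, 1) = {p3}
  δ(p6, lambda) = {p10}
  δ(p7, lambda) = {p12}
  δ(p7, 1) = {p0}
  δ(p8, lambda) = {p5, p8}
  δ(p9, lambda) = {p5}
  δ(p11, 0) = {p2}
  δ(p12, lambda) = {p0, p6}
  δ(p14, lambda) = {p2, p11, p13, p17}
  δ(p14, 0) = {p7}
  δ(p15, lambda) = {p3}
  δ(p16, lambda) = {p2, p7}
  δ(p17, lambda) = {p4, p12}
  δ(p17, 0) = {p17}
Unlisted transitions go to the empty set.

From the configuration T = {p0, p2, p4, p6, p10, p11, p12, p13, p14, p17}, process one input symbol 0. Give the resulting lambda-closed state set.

{p0, p2, p4, p6, p7, p10, p11, p12, p13, p14, p17}

p11 on 0 → {p2}.
p14 on 0 → {p7}.
p17 on 0 → {p17}.
No 0-transition from p0, p2, p4, p6, p10, p12, p13.
Union after reading 0: {p2, p7, p17}.
Now take the lambda-closure:
From p7 via lambda: add p12.
From p17 via lambda: add p4.
From p4 via lambda: add p10, p14.
From p12 via lambda: add p0, p6.
From p14 via lambda: add p11, p13.
No new states can be added; the closed set is {p0, p2, p4, p6, p7, p10, p11, p12, p13, p14, p17}.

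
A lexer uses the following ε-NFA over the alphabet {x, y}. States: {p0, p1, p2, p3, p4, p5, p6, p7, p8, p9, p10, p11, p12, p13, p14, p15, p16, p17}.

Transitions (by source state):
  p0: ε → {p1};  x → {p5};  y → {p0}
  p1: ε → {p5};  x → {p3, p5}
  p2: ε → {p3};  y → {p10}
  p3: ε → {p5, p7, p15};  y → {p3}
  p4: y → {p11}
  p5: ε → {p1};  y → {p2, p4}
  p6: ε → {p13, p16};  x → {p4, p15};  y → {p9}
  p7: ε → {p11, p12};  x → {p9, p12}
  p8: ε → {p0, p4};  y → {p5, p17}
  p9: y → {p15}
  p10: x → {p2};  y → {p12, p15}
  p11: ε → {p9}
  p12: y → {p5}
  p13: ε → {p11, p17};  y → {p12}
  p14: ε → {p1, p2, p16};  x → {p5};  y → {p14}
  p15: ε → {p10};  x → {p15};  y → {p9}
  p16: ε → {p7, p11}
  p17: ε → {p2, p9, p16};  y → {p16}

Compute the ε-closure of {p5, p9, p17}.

{p1, p2, p3, p5, p7, p9, p10, p11, p12, p15, p16, p17}

Start with {p5, p9, p17}.
From p5 via ε: add p1.
From p17 via ε: add p2, p16.
From p2 via ε: add p3.
From p16 via ε: add p7, p11.
From p3 via ε: add p15.
From p7 via ε: add p12.
From p15 via ε: add p10.
No new states can be added; the closed set is {p1, p2, p3, p5, p7, p9, p10, p11, p12, p15, p16, p17}.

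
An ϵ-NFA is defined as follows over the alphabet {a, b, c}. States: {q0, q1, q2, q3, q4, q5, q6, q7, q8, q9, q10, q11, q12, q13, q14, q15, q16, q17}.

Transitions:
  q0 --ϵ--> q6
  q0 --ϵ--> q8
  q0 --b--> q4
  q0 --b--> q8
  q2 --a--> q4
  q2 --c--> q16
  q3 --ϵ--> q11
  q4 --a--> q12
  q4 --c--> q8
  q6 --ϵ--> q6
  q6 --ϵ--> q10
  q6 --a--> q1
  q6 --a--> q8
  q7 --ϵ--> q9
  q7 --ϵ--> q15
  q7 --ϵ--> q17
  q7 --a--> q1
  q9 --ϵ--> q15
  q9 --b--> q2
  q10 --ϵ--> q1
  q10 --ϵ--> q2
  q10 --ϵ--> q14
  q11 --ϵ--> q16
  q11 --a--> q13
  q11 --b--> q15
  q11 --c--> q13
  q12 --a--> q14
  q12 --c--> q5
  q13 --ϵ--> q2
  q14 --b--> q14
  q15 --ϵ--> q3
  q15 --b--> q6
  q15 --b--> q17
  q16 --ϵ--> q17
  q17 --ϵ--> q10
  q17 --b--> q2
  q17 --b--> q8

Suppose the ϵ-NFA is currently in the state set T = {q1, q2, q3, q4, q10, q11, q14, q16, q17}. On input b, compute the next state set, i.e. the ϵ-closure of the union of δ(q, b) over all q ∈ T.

{q1, q2, q3, q8, q10, q11, q14, q15, q16, q17}

q11 on b → {q15}.
q14 on b → {q14}.
q17 on b → {q2, q8}.
No b-transition from q1, q2, q3, q4, q10, q16.
Union after reading b: {q2, q8, q14, q15}.
Now take the ϵ-closure:
From q15 via ϵ: add q3.
From q3 via ϵ: add q11.
From q11 via ϵ: add q16.
From q16 via ϵ: add q17.
From q17 via ϵ: add q10.
From q10 via ϵ: add q1.
No new states can be added; the closed set is {q1, q2, q3, q8, q10, q11, q14, q15, q16, q17}.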